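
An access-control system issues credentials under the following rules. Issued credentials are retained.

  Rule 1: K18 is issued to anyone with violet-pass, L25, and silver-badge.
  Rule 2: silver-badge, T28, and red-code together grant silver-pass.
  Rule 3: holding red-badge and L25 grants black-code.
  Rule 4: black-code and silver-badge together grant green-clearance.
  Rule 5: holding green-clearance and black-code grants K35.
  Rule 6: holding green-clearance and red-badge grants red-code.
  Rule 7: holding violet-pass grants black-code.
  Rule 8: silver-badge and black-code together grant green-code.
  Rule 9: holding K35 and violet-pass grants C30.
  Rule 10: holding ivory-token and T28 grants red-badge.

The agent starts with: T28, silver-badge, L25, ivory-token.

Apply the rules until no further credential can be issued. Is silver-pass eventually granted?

Holding ivory-token and T28 grants red-badge (Rule 10).
Holding red-badge and L25 grants black-code (Rule 3).
Holding black-code and silver-badge grants green-clearance (Rule 4).
Holding green-clearance and red-badge grants red-code (Rule 6).
Holding silver-badge, T28, and red-code grants silver-pass (Rule 2).

Yes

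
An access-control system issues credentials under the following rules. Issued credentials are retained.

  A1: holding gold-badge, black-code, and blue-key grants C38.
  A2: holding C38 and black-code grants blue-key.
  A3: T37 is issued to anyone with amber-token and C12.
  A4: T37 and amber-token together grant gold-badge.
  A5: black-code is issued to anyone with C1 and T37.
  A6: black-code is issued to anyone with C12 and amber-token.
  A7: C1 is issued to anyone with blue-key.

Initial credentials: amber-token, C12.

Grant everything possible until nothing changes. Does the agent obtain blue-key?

blue-key would need C38 and black-code (A2), but C38 is never granted.

No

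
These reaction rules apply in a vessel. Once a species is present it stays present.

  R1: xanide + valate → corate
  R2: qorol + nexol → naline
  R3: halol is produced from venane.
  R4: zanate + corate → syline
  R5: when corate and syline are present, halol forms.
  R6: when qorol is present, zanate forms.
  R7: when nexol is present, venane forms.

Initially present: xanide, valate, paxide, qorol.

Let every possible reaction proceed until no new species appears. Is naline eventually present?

naline would need qorol and nexol (R2), but nexol never forms.

No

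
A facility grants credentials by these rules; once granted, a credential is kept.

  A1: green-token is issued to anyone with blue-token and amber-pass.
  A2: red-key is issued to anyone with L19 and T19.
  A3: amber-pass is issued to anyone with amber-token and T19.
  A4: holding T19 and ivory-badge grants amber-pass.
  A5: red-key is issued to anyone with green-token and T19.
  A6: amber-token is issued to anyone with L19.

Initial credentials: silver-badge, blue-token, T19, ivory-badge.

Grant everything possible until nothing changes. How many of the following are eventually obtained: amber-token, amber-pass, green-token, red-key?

Holding T19 and ivory-badge grants amber-pass (A4).
Holding blue-token and amber-pass grants green-token (A1).
Holding green-token and T19 grants red-key (A5).
amber-token would need L19 (A6), but L19 is never granted.
amber-pass: reached.
green-token: reached.
red-key: reached.
Reached: amber-pass, green-token, and red-key — 3 of the 4.

3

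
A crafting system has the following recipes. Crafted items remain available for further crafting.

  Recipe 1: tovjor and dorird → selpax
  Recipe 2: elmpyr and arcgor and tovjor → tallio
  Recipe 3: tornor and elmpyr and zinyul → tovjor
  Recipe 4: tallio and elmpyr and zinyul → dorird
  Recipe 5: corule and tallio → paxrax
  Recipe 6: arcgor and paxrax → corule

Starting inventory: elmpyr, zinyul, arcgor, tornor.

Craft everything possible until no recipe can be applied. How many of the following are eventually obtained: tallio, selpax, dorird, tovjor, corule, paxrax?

Using Recipe 3, tornor, elmpyr, and zinyul make tovjor.
elmpyr and arcgor and tovjor → tallio (Recipe 2).
tallio and elmpyr and zinyul → dorird (Recipe 4).
tovjor and dorird → selpax (Recipe 1).
tallio: reached.
selpax: reached.
dorird: reached.
tovjor: reached.
corule would need arcgor and paxrax (Recipe 6), but paxrax is never obtained.
paxrax would need corule and tallio (Recipe 5), but corule is never obtained.
Reached: tallio, selpax, dorird, and tovjor — 4 of the 6.

4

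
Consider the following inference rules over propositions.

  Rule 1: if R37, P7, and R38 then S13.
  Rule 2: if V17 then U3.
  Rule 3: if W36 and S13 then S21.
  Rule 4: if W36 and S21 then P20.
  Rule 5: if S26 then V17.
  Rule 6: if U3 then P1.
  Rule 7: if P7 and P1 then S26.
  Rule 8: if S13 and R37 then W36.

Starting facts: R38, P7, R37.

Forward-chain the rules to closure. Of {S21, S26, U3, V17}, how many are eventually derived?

1

From R37, P7, and R38, Rule 1 gives S13.
From S13 and R37, Rule 8 gives W36.
W36 and S13 hold, so S21 follows (Rule 3).
S21: reached.
S26 would need P7 and P1 (Rule 7), but P1 is never established.
U3 would need V17 (Rule 2), but V17 is never established.
V17 would need S26 (Rule 5), but S26 is never established.
Reached: S21 — 1 of the 4.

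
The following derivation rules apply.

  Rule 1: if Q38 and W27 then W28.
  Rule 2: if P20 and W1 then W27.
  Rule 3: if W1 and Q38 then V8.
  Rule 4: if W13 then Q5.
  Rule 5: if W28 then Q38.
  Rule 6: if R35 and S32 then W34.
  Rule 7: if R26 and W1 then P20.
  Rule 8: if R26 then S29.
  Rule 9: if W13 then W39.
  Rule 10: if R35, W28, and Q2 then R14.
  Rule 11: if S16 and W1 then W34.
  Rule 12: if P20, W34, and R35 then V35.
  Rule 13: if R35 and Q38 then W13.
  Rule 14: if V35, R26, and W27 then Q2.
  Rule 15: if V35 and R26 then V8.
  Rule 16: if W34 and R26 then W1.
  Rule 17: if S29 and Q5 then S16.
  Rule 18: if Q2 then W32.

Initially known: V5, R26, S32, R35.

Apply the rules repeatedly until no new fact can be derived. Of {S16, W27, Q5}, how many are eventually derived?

From R35 and S32, Rule 6 gives W34.
W34 and R26 hold, so W1 follows (Rule 16).
R26 and W1 hold, so P20 follows (Rule 7).
P20 and W1 hold, so W27 follows (Rule 2).
S16 would need S29 and Q5 (Rule 17), but Q5 is never established.
W27: reached.
Q5 would need W13 (Rule 4), but W13 is never established.
Reached: W27 — 1 of the 3.

1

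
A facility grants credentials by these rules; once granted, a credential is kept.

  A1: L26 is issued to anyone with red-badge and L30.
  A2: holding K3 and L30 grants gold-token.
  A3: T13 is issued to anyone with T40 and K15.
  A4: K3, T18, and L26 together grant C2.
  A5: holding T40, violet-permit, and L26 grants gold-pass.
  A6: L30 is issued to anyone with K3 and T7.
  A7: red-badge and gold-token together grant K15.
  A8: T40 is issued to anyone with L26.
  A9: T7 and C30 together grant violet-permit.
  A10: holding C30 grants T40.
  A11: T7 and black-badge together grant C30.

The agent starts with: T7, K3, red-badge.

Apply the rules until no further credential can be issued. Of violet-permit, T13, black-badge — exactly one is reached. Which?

T13

Holding K3 and T7 grants L30 (A6).
Holding red-badge and L30 grants L26 (A1).
Holding K3 and L30 grants gold-token (A2).
Holding red-badge and gold-token grants K15 (A7).
Holding L26 grants T40 (A8).
Holding T40 and K15 grants T13 (A3).
violet-permit would need T7 and C30 (A9), but C30 is never granted. No rule produces black-badge, and it is not given.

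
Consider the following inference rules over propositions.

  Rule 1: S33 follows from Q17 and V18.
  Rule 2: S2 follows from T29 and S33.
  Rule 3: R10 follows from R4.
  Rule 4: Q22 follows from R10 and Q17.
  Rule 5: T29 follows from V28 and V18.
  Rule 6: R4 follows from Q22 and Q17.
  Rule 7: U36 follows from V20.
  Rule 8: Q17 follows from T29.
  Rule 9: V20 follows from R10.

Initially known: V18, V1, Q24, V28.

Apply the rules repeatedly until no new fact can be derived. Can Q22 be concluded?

No

Q22 would need R10 and Q17 (Rule 4), but R10 is never established.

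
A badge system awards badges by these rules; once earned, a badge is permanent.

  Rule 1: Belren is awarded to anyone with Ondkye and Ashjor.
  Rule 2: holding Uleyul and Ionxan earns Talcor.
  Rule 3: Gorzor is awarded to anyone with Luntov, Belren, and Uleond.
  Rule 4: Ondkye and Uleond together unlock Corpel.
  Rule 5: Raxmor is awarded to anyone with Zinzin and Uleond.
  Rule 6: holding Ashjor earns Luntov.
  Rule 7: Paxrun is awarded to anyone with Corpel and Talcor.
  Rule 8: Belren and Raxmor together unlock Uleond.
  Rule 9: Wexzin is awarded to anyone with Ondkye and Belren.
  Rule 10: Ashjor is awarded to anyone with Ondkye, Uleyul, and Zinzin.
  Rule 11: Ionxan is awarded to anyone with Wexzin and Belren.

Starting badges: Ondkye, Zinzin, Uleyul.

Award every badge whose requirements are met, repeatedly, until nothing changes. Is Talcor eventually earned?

Yes

With Ondkye, Uleyul, and Zinzin, Ashjor is earned (Rule 10).
With Ondkye and Ashjor, Belren is earned (Rule 1).
With Ondkye and Belren, Wexzin is earned (Rule 9).
With Wexzin and Belren, Ionxan is earned (Rule 11).
With Uleyul and Ionxan, Talcor is earned (Rule 2).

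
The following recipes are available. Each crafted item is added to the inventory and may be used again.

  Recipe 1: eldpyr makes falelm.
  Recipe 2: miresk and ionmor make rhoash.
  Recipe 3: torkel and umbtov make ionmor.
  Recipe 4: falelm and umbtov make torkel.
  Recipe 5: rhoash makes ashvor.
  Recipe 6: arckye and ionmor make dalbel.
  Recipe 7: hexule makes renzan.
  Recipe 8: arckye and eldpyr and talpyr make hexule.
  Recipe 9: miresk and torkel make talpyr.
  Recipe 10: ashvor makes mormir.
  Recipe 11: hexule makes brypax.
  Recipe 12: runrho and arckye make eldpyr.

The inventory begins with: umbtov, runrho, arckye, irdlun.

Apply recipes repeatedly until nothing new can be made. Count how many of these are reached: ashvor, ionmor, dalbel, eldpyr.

runrho and arckye → eldpyr (Recipe 12).
Using Recipe 1, eldpyr makes falelm.
falelm and umbtov → torkel (Recipe 4).
torkel and umbtov → ionmor (Recipe 3).
Using Recipe 6, arckye and ionmor make dalbel.
ashvor would need rhoash (Recipe 5), but rhoash is never obtained.
ionmor: reached.
dalbel: reached.
eldpyr: reached.
Reached: ionmor, dalbel, and eldpyr — 3 of the 4.

3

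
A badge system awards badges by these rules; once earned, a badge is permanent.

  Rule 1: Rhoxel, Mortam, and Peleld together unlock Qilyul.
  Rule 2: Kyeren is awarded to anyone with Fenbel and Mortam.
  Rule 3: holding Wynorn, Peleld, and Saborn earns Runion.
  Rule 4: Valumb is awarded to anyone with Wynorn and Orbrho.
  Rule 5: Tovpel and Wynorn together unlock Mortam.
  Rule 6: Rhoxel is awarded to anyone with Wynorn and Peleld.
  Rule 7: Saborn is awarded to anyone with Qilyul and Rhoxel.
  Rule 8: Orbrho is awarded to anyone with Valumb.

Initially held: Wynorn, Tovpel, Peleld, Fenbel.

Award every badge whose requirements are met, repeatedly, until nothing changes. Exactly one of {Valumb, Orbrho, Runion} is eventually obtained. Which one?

Runion

With Wynorn and Peleld, Rhoxel is earned (Rule 6).
With Tovpel and Wynorn, Mortam is earned (Rule 5).
With Rhoxel, Mortam, and Peleld, Qilyul is earned (Rule 1).
With Qilyul and Rhoxel, Saborn is earned (Rule 7).
With Wynorn, Peleld, and Saborn, Runion is earned (Rule 3).
Valumb would need Wynorn and Orbrho (Rule 4), but Orbrho is never earned. Orbrho would need Valumb (Rule 8), but Valumb is never earned.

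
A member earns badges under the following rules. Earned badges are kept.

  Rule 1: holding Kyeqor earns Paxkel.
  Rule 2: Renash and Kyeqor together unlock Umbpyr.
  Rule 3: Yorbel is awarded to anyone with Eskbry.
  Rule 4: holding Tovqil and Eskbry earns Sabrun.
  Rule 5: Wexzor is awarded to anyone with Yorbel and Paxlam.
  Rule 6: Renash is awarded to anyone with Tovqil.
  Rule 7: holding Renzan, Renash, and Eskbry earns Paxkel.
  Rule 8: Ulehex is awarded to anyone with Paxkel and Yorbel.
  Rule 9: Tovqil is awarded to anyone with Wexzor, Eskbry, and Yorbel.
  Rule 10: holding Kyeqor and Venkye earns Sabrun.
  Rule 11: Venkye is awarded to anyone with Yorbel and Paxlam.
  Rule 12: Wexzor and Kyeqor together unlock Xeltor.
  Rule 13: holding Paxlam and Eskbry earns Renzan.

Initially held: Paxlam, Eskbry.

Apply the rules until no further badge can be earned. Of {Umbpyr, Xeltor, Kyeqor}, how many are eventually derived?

Umbpyr would need Renash and Kyeqor (Rule 2), but Kyeqor is never earned.
Xeltor would need Wexzor and Kyeqor (Rule 12), but Kyeqor is never earned.
No rule produces Kyeqor, and it is not given.
None of the 3 are reached.

0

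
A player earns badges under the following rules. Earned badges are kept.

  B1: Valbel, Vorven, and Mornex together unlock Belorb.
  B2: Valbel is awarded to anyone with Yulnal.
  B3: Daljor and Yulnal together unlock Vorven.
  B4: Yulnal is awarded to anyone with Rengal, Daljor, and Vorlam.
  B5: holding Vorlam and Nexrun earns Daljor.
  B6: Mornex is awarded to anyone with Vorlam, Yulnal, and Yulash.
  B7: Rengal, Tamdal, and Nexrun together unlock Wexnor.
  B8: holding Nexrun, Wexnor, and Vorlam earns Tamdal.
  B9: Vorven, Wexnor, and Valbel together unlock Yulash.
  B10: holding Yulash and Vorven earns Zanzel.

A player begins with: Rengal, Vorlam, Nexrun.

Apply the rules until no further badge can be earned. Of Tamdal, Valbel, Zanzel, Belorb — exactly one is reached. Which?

With Vorlam and Nexrun, Daljor is earned (B5).
With Rengal, Daljor, and Vorlam, Yulnal is earned (B4).
With Yulnal, Valbel is earned (B2).
Belorb would need Valbel, Vorven, and Mornex (B1), but Mornex is never earned. Zanzel would need Yulash and Vorven (B10), but Yulash is never earned. Tamdal would need Nexrun, Wexnor, and Vorlam (B8), but Wexnor is never earned.

Valbel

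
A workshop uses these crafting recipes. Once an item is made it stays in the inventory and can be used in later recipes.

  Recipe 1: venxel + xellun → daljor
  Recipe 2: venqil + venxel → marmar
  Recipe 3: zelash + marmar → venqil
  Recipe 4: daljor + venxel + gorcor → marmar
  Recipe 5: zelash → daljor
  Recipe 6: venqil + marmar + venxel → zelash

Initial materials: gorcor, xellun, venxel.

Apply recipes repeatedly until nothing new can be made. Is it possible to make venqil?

No

venqil would need zelash and marmar (Recipe 3), but zelash is never obtained.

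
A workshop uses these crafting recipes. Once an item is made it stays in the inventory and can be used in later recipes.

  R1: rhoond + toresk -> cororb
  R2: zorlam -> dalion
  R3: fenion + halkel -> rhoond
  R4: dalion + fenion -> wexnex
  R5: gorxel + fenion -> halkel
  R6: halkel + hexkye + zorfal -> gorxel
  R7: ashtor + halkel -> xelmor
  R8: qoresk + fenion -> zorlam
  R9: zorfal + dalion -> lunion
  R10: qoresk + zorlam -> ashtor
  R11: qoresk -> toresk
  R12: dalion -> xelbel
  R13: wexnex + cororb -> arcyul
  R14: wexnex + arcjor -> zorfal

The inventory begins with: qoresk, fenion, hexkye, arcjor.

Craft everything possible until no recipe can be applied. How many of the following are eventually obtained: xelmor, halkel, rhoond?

0

xelmor would need ashtor and halkel (R7), but halkel is never obtained.
halkel would need gorxel and fenion (R5), but gorxel is never obtained.
rhoond would need fenion and halkel (R3), but halkel is never obtained.
None of the 3 are reached.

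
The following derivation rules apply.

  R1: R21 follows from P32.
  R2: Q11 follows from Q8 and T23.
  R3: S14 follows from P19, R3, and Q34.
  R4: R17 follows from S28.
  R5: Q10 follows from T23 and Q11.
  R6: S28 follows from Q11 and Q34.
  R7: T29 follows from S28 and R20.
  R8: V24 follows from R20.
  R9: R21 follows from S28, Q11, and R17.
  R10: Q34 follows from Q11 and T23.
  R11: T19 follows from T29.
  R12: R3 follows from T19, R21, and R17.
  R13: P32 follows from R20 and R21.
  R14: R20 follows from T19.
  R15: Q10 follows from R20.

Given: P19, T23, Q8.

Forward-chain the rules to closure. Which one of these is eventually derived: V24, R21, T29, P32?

R21

From Q8 and T23, R2 gives Q11.
Q11 and T23 hold, so Q34 follows (R10).
Q11 and Q34 hold, so S28 follows (R6).
S28 holds, so R17 follows (R4).
S28, Q11, and R17 hold, so R21 follows (R9).
T29 would need S28 and R20 (R7), but R20 is never established. P32 would need R20 and R21 (R13), but R20 is never established. V24 would need R20 (R8), but R20 is never established.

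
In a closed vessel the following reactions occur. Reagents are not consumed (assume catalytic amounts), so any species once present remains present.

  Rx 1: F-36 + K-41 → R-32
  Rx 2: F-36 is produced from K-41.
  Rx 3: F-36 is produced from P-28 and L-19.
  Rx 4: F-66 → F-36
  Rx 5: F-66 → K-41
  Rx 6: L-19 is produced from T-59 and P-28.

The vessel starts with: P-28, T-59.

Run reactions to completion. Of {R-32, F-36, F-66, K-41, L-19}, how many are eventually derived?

T-59 and P-28 present → L-19 forms (Rx 6).
P-28 and L-19 present → F-36 forms (Rx 3).
R-32 would need F-36 and K-41 (Rx 1), but K-41 never forms.
F-36: reached.
No rule produces F-66, and it is not given.
K-41 would need F-66 (Rx 5), but F-66 never forms.
L-19: reached.
Reached: F-36 and L-19 — 2 of the 5.

2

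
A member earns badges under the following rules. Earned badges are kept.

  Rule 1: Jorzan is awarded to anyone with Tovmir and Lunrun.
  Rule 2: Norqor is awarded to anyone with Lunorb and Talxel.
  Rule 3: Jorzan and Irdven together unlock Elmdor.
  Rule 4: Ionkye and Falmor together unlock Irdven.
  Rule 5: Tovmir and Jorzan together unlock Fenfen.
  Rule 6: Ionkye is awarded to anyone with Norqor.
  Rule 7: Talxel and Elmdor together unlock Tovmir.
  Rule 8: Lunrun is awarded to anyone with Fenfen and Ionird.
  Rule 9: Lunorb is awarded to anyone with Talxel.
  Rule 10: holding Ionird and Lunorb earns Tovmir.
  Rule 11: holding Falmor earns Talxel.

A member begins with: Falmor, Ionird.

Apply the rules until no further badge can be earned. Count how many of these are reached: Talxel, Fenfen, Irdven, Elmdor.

With Falmor, Talxel is earned (Rule 11).
With Talxel, Lunorb is earned (Rule 9).
With Lunorb and Talxel, Norqor is earned (Rule 2).
With Norqor, Ionkye is earned (Rule 6).
With Ionkye and Falmor, Irdven is earned (Rule 4).
Talxel: reached.
Fenfen would need Tovmir and Jorzan (Rule 5), but Jorzan is never earned.
Irdven: reached.
Elmdor would need Jorzan and Irdven (Rule 3), but Jorzan is never earned.
Reached: Talxel and Irdven — 2 of the 4.

2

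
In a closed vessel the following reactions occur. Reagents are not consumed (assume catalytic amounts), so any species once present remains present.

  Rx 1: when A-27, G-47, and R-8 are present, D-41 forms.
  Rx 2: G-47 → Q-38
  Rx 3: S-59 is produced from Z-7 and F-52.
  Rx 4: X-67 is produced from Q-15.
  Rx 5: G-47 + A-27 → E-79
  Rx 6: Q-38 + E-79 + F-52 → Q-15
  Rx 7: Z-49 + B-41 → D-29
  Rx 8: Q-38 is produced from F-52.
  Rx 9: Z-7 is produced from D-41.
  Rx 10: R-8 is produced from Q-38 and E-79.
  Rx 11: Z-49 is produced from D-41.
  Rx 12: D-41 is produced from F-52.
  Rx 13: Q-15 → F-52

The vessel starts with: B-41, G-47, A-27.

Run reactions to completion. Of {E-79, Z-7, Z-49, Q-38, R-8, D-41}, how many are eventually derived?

6

G-47 and A-27 present → E-79 forms (Rx 5).
G-47 present → Q-38 forms (Rx 2).
Q-38 and E-79 present → R-8 forms (Rx 10).
A-27, G-47, and R-8 present → D-41 forms (Rx 1).
D-41 present → Z-49 forms (Rx 11).
D-41 present → Z-7 forms (Rx 9).
E-79: reached.
Z-7: reached.
Z-49: reached.
Q-38: reached.
R-8: reached.
D-41: reached.
All 6 are reached.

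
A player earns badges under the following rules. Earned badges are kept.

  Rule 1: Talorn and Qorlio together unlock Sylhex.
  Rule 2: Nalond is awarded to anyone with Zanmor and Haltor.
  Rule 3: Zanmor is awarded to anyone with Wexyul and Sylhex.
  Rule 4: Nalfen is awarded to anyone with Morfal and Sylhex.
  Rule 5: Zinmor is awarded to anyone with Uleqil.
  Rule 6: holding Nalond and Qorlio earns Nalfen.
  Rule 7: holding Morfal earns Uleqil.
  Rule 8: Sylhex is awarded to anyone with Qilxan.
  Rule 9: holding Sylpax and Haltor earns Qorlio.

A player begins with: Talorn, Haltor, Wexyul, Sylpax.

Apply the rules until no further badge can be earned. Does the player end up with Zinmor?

No

Zinmor would need Uleqil (Rule 5), but Uleqil is never earned.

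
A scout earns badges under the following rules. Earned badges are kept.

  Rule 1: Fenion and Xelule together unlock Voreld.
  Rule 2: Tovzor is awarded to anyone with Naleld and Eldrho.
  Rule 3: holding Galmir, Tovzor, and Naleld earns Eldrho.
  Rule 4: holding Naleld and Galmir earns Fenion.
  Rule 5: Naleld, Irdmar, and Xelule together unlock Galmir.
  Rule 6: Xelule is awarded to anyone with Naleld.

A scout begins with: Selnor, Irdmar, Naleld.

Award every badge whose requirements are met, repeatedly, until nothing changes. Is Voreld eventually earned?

Yes

With Naleld, Xelule is earned (Rule 6).
With Naleld, Irdmar, and Xelule, Galmir is earned (Rule 5).
With Naleld and Galmir, Fenion is earned (Rule 4).
With Fenion and Xelule, Voreld is earned (Rule 1).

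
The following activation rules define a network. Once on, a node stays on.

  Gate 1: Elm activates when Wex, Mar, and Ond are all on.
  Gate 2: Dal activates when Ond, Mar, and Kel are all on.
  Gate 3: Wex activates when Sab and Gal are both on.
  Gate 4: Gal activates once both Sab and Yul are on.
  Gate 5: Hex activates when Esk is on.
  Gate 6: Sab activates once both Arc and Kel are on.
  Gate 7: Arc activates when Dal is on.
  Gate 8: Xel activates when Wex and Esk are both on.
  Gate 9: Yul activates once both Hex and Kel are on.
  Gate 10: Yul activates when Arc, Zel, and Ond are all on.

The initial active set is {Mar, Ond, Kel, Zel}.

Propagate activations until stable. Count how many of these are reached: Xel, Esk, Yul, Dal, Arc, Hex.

Gate 2: Ond, Mar, and Kel on → Dal on.
Gate 7: Dal on → Arc on.
Arc, Zel, and Ond are on, so Yul activates (Gate 10).
Xel would need Wex and Esk (Gate 8), but Esk never turns on.
No rule produces Esk, and it is not given.
Yul: reached.
Dal: reached.
Arc: reached.
Hex would need Esk (Gate 5), but Esk never turns on.
Reached: Yul, Dal, and Arc — 3 of the 6.

3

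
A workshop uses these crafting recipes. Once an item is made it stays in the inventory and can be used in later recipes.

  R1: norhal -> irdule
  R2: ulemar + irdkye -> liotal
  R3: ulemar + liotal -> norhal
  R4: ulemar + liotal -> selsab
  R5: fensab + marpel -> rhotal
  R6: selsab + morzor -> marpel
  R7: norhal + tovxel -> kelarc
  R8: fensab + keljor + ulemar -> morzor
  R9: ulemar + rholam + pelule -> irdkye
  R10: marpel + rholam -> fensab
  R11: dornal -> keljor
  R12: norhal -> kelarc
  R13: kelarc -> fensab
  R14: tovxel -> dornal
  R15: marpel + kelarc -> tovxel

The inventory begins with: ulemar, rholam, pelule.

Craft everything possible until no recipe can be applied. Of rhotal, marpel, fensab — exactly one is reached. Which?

fensab

ulemar + rholam + pelule -> irdkye (R9).
ulemar + irdkye -> liotal (R2).
Using R3, ulemar and liotal make norhal.
norhal -> kelarc (R12).
kelarc -> fensab (R13).
marpel would need selsab and morzor (R6), but morzor is never obtained. rhotal would need fensab and marpel (R5), but marpel is never obtained.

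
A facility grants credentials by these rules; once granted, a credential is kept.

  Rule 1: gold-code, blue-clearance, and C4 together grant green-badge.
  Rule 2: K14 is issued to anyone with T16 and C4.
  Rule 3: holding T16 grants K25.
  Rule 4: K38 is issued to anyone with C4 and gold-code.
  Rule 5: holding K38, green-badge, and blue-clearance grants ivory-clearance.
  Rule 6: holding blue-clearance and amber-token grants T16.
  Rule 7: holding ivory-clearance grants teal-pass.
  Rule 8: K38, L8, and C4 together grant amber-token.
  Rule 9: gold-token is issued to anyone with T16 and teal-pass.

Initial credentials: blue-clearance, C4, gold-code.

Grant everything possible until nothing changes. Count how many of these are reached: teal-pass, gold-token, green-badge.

2

Holding gold-code, blue-clearance, and C4 grants green-badge (Rule 1).
Holding C4 and gold-code grants K38 (Rule 4).
Holding K38, green-badge, and blue-clearance grants ivory-clearance (Rule 5).
Holding ivory-clearance grants teal-pass (Rule 7).
teal-pass: reached.
gold-token would need T16 and teal-pass (Rule 9), but T16 is never granted.
green-badge: reached.
Reached: teal-pass and green-badge — 2 of the 3.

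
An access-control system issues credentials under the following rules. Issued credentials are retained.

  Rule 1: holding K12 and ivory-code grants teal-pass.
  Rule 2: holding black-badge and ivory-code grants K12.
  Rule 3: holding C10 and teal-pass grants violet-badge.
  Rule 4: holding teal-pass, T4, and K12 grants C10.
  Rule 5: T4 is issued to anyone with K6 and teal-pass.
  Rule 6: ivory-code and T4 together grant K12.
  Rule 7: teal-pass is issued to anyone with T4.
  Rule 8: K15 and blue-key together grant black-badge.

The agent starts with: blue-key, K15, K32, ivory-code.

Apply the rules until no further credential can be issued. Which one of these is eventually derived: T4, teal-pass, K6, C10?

Holding K15 and blue-key grants black-badge (Rule 8).
Holding black-badge and ivory-code grants K12 (Rule 2).
Holding K12 and ivory-code grants teal-pass (Rule 1).
No rule produces K6, and it is not given. C10 would need teal-pass, T4, and K12 (Rule 4), but T4 is never granted. T4 would need K6 and teal-pass (Rule 5), but K6 is never granted.

teal-pass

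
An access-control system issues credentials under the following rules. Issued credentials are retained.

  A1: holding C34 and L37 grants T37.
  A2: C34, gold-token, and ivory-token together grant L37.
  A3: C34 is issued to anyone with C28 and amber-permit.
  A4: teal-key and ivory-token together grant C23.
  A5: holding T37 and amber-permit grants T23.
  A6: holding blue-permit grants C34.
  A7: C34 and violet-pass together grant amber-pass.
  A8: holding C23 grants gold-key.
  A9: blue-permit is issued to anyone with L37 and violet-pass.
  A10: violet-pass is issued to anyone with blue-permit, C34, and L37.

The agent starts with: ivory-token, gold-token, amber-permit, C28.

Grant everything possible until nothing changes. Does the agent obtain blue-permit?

No

blue-permit would need L37 and violet-pass (A9), but violet-pass is never granted.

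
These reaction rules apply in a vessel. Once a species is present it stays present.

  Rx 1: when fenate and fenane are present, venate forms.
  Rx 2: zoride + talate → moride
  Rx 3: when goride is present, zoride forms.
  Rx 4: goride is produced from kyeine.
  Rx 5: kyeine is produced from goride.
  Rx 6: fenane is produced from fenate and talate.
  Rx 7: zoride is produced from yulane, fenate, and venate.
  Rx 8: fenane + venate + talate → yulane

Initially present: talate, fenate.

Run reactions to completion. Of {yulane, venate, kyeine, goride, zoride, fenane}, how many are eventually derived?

fenate and talate present → fenane forms (Rx 6).
fenate and fenane present → venate forms (Rx 1).
fenane, venate, and talate present → yulane forms (Rx 8).
yulane, fenate, and venate present → zoride forms (Rx 7).
yulane: reached.
venate: reached.
kyeine would need goride (Rx 5), but goride never forms.
goride would need kyeine (Rx 4), but kyeine never forms.
zoride: reached.
fenane: reached.
Reached: yulane, venate, zoride, and fenane — 4 of the 6.

4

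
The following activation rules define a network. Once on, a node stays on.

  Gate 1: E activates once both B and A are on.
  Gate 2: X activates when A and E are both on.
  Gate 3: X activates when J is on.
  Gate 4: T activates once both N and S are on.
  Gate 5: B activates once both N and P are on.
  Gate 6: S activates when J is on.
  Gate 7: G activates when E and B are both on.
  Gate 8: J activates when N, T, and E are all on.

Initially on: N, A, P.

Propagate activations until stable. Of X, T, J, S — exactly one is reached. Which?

N and P are on, so B activates (Gate 5).
B and A are on, so E activates (Gate 1).
Gate 2: A and E on → X on.
T would need N and S (Gate 4), but S never turns on. S would need J (Gate 6), but J never turns on. J would need N, T, and E (Gate 8), but T never turns on.

X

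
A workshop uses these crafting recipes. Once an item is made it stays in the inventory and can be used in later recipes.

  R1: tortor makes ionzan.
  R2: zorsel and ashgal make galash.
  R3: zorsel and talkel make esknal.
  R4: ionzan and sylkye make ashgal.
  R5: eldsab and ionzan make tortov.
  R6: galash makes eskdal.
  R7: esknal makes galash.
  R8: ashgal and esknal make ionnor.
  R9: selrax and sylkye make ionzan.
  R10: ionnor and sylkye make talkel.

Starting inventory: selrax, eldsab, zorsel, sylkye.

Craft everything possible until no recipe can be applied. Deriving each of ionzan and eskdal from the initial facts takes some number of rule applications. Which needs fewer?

ionzan

ionzan: Using R9, selrax and sylkye make ionzan. [1 rule application]
eskdal: selrax and sylkye → ionzan (R9). ionzan and sylkye → ashgal (R4). Using R2, zorsel and ashgal make galash. Using R6, galash makes eskdal. [4 rule applications]
ionzan needs fewer.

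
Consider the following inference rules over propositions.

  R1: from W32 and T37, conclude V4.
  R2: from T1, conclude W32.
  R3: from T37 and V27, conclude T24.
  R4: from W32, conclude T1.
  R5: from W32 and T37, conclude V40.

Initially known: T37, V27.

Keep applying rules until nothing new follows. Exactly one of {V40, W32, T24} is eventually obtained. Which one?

T24

T37 and V27 hold, so T24 follows (R3).
V40 would need W32 and T37 (R5), but W32 is never established. W32 would need T1 (R2), but T1 is never established.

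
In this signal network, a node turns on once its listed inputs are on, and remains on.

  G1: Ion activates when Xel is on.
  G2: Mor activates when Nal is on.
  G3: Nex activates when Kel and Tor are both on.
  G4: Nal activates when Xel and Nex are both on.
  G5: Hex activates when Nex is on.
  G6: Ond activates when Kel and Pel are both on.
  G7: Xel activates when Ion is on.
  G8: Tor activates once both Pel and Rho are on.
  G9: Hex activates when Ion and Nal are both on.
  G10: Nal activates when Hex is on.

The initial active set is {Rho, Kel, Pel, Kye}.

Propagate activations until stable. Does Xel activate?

No

Xel would need Ion (G7), but Ion never turns on.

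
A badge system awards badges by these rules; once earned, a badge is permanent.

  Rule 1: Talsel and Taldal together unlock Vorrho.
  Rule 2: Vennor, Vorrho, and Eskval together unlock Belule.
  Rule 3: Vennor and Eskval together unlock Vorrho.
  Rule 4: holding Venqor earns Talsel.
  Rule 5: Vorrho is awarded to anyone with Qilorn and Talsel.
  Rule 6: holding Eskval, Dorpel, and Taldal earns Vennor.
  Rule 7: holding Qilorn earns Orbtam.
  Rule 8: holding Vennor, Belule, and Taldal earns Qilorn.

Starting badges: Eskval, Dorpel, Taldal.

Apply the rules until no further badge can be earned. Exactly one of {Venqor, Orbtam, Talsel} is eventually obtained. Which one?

With Eskval, Dorpel, and Taldal, Vennor is earned (Rule 6).
With Vennor and Eskval, Vorrho is earned (Rule 3).
With Vennor, Vorrho, and Eskval, Belule is earned (Rule 2).
With Vennor, Belule, and Taldal, Qilorn is earned (Rule 8).
With Qilorn, Orbtam is earned (Rule 7).
No rule produces Venqor, and it is not given. Talsel would need Venqor (Rule 4), but Venqor is never earned.

Orbtam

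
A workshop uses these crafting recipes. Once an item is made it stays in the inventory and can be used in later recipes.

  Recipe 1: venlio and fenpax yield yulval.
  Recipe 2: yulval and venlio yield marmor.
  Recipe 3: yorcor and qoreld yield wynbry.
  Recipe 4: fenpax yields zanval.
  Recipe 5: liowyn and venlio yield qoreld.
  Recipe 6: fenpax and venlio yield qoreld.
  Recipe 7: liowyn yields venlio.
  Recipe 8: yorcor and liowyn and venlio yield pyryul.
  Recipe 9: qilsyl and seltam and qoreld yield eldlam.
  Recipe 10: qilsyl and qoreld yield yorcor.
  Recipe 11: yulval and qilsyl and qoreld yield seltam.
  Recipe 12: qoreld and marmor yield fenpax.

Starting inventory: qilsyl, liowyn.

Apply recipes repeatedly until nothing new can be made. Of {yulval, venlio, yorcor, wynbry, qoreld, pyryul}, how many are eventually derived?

5

liowyn → venlio (Recipe 7).
Using Recipe 5, liowyn and venlio make qoreld.
Using Recipe 10, qilsyl and qoreld make yorcor.
Using Recipe 3, yorcor and qoreld make wynbry.
Using Recipe 8, yorcor, liowyn, and venlio make pyryul.
yulval would need venlio and fenpax (Recipe 1), but fenpax is never obtained.
venlio: reached.
yorcor: reached.
wynbry: reached.
qoreld: reached.
pyryul: reached.
Reached: venlio, yorcor, wynbry, qoreld, and pyryul — 5 of the 6.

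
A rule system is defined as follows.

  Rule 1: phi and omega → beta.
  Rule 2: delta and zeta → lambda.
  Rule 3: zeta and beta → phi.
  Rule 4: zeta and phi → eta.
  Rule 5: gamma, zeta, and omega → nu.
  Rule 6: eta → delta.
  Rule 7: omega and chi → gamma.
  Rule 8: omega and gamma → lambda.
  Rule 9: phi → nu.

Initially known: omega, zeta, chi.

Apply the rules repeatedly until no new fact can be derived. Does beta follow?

beta would need phi and omega (Rule 1), but phi is never established.

No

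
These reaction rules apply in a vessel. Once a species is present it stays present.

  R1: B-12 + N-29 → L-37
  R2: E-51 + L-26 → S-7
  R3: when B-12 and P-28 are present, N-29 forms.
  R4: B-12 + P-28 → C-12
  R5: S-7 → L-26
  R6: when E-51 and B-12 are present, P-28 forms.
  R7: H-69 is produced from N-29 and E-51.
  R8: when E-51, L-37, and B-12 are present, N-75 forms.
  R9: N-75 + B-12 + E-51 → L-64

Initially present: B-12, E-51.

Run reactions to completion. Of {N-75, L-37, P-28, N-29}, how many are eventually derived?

E-51 and B-12 present → P-28 forms (R6).
B-12 and P-28 present → N-29 forms (R3).
B-12 and N-29 present → L-37 forms (R1).
E-51, L-37, and B-12 present → N-75 forms (R8).
N-75: reached.
L-37: reached.
P-28: reached.
N-29: reached.
All 4 are reached.

4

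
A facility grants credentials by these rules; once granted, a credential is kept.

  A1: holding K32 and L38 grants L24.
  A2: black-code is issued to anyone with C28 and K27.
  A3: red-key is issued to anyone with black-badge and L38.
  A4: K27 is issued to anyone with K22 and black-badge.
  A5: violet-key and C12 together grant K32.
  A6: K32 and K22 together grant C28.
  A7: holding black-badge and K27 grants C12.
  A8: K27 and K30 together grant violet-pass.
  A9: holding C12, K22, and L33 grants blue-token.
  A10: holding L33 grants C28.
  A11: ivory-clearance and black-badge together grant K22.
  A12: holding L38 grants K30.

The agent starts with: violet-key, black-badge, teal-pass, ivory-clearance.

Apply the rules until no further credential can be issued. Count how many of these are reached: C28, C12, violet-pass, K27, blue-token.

Holding ivory-clearance and black-badge grants K22 (A11).
Holding K22 and black-badge grants K27 (A4).
Holding black-badge and K27 grants C12 (A7).
Holding violet-key and C12 grants K32 (A5).
Holding K32 and K22 grants C28 (A6).
C28: reached.
C12: reached.
violet-pass would need K27 and K30 (A8), but K30 is never granted.
K27: reached.
blue-token would need C12, K22, and L33 (A9), but L33 is never granted.
Reached: C28, C12, and K27 — 3 of the 5.

3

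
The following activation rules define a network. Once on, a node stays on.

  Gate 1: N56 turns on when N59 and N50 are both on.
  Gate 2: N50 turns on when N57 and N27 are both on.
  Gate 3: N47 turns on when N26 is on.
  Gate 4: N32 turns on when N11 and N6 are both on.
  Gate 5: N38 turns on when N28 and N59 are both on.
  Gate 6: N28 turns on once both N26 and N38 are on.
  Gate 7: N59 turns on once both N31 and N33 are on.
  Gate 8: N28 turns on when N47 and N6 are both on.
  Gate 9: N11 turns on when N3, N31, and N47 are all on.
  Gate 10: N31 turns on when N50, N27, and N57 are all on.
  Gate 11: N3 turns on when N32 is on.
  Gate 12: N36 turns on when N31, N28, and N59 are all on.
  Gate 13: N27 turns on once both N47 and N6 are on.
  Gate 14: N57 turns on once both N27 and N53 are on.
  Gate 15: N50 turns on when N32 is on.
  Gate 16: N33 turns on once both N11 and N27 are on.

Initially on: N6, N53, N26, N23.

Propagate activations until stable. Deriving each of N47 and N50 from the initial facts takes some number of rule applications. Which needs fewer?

N47

N47: Gate 3: N26 on → N47 on. [1 rule application]
N50: Gate 3: N26 on → N47 on. Gate 13: N47 and N6 on → N27 on. Gate 14: N27 and N53 on → N57 on. Gate 2: N57 and N27 on → N50 on. [4 rule applications]
N47 needs fewer.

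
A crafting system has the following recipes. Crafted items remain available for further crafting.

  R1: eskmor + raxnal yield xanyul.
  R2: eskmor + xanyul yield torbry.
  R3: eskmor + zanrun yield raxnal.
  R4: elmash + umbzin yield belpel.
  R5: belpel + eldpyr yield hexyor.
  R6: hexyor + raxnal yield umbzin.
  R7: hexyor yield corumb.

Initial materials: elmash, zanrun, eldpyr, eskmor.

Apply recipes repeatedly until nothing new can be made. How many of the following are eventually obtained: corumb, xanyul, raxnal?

Using R3, eskmor and zanrun make raxnal.
eskmor + raxnal → xanyul (R1).
corumb would need hexyor (R7), but hexyor is never obtained.
xanyul: reached.
raxnal: reached.
Reached: xanyul and raxnal — 2 of the 3.

2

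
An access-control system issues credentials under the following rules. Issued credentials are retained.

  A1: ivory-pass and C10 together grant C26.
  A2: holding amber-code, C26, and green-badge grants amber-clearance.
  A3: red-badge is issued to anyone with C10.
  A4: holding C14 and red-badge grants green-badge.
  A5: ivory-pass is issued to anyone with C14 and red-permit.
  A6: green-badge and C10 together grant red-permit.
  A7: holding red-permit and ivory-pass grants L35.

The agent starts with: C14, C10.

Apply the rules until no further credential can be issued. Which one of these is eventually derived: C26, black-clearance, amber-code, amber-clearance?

C26

Holding C10 grants red-badge (A3).
Holding C14 and red-badge grants green-badge (A4).
Holding green-badge and C10 grants red-permit (A6).
Holding C14 and red-permit grants ivory-pass (A5).
Holding ivory-pass and C10 grants C26 (A1).
amber-clearance would need amber-code, C26, and green-badge (A2), but amber-code is never granted. No rule produces amber-code, and it is not given. No rule produces black-clearance, and it is not given.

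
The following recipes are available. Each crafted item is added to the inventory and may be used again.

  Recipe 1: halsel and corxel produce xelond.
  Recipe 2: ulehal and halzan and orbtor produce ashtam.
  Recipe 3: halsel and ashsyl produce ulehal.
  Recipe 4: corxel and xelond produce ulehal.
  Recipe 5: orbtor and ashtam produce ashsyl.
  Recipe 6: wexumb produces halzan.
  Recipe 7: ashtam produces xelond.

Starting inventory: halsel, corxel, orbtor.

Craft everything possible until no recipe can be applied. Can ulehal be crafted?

Using Recipe 1, halsel and corxel make xelond.
corxel and xelond → ulehal (Recipe 4).

Yes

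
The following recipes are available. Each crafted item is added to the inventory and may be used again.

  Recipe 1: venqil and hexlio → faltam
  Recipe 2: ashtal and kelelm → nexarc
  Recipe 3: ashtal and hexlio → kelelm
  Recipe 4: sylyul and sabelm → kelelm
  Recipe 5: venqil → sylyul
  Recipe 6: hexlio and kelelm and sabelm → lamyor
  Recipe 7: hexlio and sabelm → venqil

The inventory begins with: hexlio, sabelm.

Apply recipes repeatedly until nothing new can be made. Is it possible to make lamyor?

Yes

Using Recipe 7, hexlio and sabelm make venqil.
venqil → sylyul (Recipe 5).
sylyul and sabelm → kelelm (Recipe 4).
Using Recipe 6, hexlio, kelelm, and sabelm make lamyor.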